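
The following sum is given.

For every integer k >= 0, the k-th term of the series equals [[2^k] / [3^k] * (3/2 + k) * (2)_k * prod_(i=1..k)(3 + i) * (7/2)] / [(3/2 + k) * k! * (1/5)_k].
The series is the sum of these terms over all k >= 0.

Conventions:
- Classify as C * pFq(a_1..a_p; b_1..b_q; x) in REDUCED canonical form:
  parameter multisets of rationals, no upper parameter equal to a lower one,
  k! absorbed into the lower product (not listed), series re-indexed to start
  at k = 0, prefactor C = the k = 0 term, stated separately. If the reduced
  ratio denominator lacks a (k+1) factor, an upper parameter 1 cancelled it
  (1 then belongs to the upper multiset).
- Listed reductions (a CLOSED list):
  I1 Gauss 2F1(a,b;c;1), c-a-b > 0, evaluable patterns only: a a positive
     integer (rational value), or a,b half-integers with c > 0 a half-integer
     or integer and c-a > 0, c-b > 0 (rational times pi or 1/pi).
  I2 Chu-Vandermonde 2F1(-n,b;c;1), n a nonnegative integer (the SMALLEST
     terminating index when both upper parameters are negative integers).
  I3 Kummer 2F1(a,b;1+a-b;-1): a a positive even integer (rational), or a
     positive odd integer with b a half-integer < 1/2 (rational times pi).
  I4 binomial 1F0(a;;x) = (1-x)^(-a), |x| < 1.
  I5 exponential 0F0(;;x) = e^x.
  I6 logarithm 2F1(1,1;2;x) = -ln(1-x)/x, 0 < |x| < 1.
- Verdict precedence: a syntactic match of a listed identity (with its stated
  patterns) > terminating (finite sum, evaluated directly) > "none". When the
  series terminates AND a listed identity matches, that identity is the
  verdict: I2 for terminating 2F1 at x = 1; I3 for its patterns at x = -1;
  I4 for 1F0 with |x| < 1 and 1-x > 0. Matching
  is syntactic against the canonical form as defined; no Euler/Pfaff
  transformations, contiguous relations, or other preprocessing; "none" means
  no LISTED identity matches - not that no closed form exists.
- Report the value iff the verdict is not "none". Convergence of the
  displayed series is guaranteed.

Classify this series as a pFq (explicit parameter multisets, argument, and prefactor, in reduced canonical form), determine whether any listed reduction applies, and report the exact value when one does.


The series (x = 2/3) is 2F1: upper {2, 4}, lower {1/5}, prefactor 7/2. Verdict: none. No listed pattern accepts 2F1(2, 4; 1/5; 2/3).

Key step: from the first term 7/2: the factor k + 3/2 cancels (top and bottom), leaving C = 7/2.
Step ratio: r(k) = (2/3) * (k+2) (k+4) / [(k+1/5) (k+1)] ; factor over Q: parameters, x = (2/3), and C = 7/2.


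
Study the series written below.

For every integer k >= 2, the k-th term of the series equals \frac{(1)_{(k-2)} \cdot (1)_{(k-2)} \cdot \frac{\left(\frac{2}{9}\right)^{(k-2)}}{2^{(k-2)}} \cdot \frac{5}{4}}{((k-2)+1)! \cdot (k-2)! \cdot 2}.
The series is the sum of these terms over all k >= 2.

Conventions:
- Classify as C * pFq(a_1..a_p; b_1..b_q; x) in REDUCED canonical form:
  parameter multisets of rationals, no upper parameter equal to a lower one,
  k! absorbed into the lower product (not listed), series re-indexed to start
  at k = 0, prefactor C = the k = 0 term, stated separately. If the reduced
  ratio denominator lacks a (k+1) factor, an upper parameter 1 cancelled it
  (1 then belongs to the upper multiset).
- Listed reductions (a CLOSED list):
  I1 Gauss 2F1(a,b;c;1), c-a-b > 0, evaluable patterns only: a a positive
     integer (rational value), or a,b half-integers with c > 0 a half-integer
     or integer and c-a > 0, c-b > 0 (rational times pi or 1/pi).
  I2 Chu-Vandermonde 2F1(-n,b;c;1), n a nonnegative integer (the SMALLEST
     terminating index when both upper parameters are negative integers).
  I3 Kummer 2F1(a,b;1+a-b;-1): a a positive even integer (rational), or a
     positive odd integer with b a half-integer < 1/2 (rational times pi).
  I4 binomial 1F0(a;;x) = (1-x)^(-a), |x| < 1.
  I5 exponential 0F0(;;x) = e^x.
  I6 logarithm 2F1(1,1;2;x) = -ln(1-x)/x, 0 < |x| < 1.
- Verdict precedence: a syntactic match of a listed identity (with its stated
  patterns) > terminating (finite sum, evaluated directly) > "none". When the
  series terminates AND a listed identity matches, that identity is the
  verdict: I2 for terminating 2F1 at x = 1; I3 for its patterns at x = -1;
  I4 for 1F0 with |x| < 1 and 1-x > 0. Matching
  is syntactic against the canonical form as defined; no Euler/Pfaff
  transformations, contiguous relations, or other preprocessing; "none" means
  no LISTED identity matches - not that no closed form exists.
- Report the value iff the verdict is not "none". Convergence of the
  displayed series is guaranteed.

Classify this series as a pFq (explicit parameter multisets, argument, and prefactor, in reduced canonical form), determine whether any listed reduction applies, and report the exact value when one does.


Reduced: x = \frac{1}{9}, 2F1, upper = {1, 1}, lower = {2}, C = \frac{5}{8}. Verdict: this is logarithm (I6) (the logarithm: parameters (1,1;2), x = \frac{1}{9}). Its exact value is \left(-\frac{45}{8}\right) \cdot \ln\left(\frac{8}{9}\right).

The tell: x = \frac{1}{9} and the two k-th powers (prefactor 5/8) combine into one argument.
Consecutive-term ratio: r(k) = \frac{1}{9} * (k+1) (k+1) / [(k+2) (k+1)] - poly over poly, x = \frac{1}{9} from leading terms; C = \frac{5}{8} at k = 0.


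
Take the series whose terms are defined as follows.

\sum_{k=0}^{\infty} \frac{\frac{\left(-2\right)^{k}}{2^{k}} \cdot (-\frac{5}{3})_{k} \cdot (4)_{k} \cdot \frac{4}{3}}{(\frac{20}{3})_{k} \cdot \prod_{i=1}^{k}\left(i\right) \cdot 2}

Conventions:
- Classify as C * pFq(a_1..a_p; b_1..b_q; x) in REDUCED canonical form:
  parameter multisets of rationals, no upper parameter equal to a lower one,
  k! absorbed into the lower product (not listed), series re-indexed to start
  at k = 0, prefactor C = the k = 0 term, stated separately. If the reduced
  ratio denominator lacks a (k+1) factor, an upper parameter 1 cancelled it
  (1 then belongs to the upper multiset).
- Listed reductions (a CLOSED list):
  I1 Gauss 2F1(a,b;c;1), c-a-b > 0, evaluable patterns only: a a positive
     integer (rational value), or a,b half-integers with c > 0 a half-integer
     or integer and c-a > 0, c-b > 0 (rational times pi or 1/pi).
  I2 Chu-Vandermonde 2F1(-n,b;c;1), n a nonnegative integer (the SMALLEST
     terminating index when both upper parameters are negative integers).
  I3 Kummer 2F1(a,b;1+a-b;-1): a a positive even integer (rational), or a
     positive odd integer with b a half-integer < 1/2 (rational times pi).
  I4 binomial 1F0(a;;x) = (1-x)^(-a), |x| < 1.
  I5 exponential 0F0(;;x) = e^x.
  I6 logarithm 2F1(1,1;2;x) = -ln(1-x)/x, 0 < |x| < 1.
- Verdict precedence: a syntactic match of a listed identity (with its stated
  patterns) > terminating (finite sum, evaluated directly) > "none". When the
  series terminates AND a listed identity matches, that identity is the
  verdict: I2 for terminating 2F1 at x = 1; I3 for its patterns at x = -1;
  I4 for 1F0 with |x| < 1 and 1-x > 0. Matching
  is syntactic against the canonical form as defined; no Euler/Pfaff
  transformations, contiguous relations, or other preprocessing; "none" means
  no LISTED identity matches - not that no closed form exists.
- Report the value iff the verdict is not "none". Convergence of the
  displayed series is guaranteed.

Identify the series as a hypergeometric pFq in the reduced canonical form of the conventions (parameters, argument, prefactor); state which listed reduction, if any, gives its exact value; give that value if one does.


Classification (C = \frac{2}{3}): 2F1 with upper {-\frac{5}{3}, 4}, lower {\frac{20}{3}}, argument x = -1. Verdict: Kummer (I3) matches (x = -1; c = \frac{20}{3} equals 1+a-b for upper {-\frac{5}{3}, 4}: listed pattern). Sum: \frac{119}{81}.

Key observation: with t_0 = \frac{2}{3}, the constant factors (C = 2/3) combine into one prefactor.
Ratio: r(k) = -1 * (k-\frac{5}{3}) (k+4) / [(k+\frac{20}{3}) (k+1)] - rational in k, leading ratio -1; with t_0 = \frac{2}{3}, classification follows.


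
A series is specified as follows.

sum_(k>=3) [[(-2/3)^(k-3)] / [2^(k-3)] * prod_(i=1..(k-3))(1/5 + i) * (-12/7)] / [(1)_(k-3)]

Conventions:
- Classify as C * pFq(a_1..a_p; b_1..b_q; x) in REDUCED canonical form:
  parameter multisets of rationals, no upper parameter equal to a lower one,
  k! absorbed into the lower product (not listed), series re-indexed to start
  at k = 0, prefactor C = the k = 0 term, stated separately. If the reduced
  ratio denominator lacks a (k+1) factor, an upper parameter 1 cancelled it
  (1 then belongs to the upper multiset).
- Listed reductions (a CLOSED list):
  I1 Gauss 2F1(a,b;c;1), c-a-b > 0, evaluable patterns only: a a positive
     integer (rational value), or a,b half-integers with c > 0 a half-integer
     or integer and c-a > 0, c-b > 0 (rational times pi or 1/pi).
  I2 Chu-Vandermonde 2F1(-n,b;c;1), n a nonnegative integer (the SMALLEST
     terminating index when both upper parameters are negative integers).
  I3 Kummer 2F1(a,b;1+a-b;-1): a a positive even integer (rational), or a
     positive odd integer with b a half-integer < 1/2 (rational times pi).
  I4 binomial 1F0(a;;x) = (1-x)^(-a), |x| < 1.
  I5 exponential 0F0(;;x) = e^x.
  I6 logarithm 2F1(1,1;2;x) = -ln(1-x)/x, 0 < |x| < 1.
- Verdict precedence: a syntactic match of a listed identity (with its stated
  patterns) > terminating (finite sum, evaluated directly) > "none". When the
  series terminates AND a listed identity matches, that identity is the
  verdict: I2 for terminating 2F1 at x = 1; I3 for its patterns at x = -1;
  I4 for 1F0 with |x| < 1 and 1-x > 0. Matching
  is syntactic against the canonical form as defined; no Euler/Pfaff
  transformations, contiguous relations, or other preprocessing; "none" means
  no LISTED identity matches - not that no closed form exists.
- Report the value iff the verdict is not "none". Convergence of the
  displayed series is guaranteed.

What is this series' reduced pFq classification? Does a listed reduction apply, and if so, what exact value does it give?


With C = -12/7: the canonical form is 1F0(6/5; -; -1/3). Verdict: this is binomial (I4) (the 1F0 binomial series: exponent -6/5, x = -1/3). Its exact value is (-12/7) * (4/3)^(-6/5).

First insight: t_0 = -12/7 here, and (1)_k (prefactor -12/7) is k! itself.
Ratio: r(k) = (-1/3) * (k+6/5) / [(k+1)] ; factor over Q: parameters, x = (-1/3), and C = -12/7.


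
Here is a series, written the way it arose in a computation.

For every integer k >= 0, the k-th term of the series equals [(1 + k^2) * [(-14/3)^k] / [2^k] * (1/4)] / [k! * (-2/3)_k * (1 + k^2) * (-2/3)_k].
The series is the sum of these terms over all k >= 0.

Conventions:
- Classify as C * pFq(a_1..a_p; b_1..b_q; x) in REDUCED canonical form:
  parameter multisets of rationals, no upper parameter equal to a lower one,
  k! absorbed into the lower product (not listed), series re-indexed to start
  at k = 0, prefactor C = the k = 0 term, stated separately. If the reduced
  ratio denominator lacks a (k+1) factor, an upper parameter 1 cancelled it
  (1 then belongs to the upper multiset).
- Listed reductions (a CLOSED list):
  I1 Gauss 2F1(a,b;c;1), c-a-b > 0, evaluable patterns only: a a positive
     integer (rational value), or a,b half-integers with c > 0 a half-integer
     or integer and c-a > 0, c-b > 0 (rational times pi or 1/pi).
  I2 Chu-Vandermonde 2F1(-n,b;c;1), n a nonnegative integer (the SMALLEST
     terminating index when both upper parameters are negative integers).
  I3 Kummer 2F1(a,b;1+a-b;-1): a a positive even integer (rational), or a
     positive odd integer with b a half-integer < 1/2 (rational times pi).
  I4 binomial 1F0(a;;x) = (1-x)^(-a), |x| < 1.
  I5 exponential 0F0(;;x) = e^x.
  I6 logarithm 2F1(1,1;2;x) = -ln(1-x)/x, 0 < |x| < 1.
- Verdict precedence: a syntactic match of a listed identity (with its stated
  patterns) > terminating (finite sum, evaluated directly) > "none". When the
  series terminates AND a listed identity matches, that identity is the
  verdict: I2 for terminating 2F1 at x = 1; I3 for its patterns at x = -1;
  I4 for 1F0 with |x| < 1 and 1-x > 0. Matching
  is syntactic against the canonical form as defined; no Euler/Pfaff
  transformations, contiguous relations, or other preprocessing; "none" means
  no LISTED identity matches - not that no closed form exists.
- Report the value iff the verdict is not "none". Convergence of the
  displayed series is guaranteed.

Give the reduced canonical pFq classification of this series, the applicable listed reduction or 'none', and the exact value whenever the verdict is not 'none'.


Key step: with t_0 = 1/4, k^2 + 1 divides numerator and denominator alike; C = 1/4, x = -7/3 after cancelling.
Adjacent-term ratio: r(k) = (-7/3) * 1 / [(k-2/3) (k-2/3) (k+1)] - poly over poly, x = (-7/3) from leading terms; C = 1/4 at k = 0.

x = -7/3 here; the reduced form reads 0F2, upper {-}, lower {-2/3, -2/3}, C = 1/4. Verdict: none. A 0F2 with upper {-} fits none of I1-I6 at x = -7/3; the sum runs forever.


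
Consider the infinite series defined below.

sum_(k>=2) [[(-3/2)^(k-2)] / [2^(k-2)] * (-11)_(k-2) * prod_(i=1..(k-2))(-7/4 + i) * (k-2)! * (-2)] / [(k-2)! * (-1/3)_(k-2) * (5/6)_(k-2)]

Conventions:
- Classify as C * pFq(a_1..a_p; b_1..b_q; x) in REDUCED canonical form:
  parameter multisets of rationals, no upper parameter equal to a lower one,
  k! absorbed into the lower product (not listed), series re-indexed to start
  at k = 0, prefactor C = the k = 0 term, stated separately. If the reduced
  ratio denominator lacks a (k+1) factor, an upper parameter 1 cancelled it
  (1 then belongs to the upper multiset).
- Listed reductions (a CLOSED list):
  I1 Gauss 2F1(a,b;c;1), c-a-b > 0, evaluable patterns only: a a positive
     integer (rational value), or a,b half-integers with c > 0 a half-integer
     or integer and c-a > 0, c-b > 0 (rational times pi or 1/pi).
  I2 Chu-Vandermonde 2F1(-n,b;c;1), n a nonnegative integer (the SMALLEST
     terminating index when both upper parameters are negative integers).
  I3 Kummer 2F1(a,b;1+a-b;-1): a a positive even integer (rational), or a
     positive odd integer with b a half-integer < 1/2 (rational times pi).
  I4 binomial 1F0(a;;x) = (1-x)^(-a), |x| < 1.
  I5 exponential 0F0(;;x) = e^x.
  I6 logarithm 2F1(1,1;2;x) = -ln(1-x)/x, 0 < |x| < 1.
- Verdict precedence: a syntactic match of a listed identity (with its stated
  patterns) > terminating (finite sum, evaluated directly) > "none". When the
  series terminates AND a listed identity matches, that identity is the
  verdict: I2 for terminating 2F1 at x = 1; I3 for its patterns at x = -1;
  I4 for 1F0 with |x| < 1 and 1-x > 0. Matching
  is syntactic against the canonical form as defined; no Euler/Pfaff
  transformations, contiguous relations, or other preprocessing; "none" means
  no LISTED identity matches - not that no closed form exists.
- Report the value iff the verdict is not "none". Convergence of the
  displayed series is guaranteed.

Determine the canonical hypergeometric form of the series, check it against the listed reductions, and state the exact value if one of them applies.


The tell: t_0 being -2, the two k-th powers (C = -2, x = -3/4) combine into one argument.
Adjacent-term ratio: r(k) = (-3/4) * (k-11) (k-3/4) (k+1) / [(k-1/3) (k+5/6) (k+1)] - rational in k, leading ratio (-3/4); with t_0 = -2, classification follows.

Reduced: x = -3/4, 3F2, upper = {-11, -3/4, 1}, lower = {-1/3, 5/6}, C = -2. Verdict: terminating. (-11)_k vanishes past k = 11, leaving a 12-term sum, computed directly. Exact value: -5023554928029251406286974625/6756256450493512153038848.


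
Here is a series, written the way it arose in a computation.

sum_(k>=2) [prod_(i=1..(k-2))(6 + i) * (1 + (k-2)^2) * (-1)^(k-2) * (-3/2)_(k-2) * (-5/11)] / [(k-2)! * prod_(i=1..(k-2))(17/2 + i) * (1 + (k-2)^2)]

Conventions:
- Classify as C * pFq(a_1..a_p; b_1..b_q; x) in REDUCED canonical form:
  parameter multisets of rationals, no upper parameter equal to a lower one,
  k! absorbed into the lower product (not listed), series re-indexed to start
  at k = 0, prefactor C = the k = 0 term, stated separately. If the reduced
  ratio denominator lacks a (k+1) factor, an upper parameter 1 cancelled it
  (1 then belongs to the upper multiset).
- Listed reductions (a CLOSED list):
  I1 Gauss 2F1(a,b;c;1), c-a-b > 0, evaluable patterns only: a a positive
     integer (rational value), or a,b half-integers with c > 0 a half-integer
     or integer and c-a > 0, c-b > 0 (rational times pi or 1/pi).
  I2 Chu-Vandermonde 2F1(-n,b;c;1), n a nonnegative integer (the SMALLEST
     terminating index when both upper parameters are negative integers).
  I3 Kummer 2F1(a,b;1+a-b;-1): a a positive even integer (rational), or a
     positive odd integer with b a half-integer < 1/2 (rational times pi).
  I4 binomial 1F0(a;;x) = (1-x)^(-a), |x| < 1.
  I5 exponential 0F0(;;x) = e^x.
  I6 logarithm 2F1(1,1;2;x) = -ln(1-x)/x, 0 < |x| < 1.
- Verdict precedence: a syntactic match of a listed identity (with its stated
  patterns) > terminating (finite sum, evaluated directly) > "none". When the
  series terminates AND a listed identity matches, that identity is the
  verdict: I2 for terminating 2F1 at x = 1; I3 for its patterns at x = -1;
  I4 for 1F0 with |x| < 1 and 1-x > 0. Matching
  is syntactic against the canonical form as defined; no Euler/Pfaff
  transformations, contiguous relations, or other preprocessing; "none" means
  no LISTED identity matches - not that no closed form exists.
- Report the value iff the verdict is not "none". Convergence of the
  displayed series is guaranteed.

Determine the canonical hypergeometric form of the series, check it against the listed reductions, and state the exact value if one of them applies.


Canonical form: C = -5/11 times 2F1 with upper {-3/2, 7}, lower {19/2}, x = -1. Verdict: the Kummer evaluation I3 fires (x = -1; c = 19/2 equals 1+a-b for upper {-3/2, 7}: listed pattern). Value: (-348075/1048576) * pi.

Key observation: t_0 = -5/11 here, and the running product (C = -5/11) telescopes to a rising factorial.
Term ratio: r(k) = (-1) * (k-3/2) (k+7) / [(k+19/2) (k+1)] - rational; roots negated = parameters, x = (-1), C = -5/11.


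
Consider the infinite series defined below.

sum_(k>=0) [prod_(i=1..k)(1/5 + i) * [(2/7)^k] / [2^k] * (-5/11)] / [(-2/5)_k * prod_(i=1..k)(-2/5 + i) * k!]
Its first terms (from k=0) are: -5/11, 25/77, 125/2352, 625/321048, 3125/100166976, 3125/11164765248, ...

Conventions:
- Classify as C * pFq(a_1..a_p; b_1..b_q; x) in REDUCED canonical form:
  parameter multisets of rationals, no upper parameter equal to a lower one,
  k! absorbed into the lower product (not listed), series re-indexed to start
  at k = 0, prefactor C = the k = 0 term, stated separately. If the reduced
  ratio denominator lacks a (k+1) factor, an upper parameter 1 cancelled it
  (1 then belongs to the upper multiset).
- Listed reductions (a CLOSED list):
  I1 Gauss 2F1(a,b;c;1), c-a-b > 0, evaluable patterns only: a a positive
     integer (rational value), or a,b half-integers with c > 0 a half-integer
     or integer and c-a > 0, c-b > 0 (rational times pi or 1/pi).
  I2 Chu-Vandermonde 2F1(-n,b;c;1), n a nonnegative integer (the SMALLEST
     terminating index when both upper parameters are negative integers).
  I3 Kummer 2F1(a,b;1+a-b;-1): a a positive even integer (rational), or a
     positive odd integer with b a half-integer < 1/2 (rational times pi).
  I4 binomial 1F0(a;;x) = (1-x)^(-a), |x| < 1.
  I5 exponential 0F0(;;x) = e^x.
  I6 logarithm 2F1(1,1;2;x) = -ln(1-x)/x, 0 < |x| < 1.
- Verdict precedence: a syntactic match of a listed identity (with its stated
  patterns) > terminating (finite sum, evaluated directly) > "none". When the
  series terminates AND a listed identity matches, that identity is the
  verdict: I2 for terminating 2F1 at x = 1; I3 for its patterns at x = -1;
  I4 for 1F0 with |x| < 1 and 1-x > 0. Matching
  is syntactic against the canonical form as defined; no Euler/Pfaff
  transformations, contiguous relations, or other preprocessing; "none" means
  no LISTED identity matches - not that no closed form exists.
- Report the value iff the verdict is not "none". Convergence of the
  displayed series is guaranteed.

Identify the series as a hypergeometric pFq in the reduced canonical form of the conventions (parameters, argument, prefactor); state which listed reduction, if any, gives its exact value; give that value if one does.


Reduced: x = 1/7, 1F2, upper = {6/5}, lower = {-2/5, 3/5}, C = -5/11. Verdict: none here - no I1-I6 shape fits x = 1/7 with lower {-2/5, 3/5}.

First insight: with t_0 = -5/11, the lower running product (prefactor -5/11) is a rising factorial.
Ratio: r(k) = (1/7) * (k+6/5) / [(k-2/5) (k+3/5) (k+1)] - rational; roots negated = parameters, x = (1/7), C = -5/11.


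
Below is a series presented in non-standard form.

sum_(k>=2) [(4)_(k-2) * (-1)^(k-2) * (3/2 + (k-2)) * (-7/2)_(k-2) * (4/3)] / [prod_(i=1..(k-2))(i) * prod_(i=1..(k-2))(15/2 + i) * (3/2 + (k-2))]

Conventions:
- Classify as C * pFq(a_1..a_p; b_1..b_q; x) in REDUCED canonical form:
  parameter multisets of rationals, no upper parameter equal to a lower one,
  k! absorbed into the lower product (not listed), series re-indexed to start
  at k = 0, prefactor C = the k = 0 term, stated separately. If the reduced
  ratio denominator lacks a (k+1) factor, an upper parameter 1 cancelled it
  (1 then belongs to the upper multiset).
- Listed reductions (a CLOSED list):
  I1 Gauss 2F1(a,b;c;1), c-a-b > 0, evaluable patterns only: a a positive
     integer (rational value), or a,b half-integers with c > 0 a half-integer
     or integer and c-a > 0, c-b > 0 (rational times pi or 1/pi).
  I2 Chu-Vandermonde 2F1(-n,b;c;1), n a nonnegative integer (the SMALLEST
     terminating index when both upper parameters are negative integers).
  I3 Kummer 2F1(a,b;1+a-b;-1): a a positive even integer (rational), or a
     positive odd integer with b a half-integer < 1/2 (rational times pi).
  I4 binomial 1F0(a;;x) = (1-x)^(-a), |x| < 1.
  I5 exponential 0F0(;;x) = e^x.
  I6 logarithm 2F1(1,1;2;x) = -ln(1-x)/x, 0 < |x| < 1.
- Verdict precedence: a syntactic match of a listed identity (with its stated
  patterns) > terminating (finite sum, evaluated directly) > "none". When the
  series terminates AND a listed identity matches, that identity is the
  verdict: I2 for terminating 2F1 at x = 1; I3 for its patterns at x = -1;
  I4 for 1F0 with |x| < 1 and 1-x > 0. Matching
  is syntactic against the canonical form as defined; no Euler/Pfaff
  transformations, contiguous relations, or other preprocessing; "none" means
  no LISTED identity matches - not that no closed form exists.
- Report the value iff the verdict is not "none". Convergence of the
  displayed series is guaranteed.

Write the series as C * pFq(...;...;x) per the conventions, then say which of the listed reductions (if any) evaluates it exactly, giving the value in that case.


Prefactor 4/3, argument -1: 2F1 with upper {-7/2, 4} over lower {17/2}. Verdict at x = -1: Kummer (I3) matches (x = -1; c = 17/2 equals 1+a-b for upper {-7/2, 4}: listed pattern). Exact value: 65/12.

Key step: with t_0 = 4/3, the lower running product (prefactor 4/3) is a rising factorial.
Term ratio: r(k) = (-1) * (k-7/2) (k+4) / [(k+17/2) (k+1)] - rational in k, leading ratio (-1); with t_0 = 4/3, classification follows.


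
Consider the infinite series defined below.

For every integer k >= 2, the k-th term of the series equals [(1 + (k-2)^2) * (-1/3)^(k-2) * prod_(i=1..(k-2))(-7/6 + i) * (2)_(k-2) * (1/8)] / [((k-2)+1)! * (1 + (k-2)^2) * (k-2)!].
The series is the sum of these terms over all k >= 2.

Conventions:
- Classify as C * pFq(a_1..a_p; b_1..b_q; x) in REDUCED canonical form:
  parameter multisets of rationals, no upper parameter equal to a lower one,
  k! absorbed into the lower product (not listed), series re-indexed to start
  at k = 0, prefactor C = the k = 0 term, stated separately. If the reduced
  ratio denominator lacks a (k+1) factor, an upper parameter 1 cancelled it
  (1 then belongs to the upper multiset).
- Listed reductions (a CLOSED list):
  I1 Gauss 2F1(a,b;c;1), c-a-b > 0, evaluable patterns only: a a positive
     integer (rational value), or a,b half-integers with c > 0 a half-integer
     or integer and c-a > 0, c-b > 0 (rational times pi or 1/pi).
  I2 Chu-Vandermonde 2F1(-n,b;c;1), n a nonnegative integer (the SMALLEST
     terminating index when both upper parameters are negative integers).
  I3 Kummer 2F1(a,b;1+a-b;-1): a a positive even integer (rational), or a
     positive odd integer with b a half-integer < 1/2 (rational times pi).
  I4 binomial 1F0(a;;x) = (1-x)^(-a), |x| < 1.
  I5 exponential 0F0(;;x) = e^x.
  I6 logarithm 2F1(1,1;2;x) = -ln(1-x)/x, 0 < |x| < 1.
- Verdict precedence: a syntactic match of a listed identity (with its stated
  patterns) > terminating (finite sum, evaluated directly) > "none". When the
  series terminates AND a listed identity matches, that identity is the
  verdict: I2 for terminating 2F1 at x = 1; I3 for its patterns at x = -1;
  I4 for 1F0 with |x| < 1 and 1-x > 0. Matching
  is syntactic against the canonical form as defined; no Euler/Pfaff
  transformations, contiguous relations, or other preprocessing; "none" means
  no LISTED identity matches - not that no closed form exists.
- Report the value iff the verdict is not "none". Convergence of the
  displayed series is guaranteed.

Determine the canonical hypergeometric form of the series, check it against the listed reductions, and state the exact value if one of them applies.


Classification (C = 1/8): 1F0 with upper {-1/6}, lower {-}, argument x = -1/3. Verdict at x = -1/3: the I4 binomial reduction matches (the 1F0 binomial series: exponent 1/6, x = -1/3). Hence: (1/8) * (4/3)^(1/6).

Key observation: with t_0 = 1/8, striking the common factor k^2 + 1 reduces the term (prefactor 1/8).
Step ratio: r(k) = (-1/3) * (k-1/6) / [(k+1)] - rational; roots negated = parameters, x = (-1/3), C = 1/8.


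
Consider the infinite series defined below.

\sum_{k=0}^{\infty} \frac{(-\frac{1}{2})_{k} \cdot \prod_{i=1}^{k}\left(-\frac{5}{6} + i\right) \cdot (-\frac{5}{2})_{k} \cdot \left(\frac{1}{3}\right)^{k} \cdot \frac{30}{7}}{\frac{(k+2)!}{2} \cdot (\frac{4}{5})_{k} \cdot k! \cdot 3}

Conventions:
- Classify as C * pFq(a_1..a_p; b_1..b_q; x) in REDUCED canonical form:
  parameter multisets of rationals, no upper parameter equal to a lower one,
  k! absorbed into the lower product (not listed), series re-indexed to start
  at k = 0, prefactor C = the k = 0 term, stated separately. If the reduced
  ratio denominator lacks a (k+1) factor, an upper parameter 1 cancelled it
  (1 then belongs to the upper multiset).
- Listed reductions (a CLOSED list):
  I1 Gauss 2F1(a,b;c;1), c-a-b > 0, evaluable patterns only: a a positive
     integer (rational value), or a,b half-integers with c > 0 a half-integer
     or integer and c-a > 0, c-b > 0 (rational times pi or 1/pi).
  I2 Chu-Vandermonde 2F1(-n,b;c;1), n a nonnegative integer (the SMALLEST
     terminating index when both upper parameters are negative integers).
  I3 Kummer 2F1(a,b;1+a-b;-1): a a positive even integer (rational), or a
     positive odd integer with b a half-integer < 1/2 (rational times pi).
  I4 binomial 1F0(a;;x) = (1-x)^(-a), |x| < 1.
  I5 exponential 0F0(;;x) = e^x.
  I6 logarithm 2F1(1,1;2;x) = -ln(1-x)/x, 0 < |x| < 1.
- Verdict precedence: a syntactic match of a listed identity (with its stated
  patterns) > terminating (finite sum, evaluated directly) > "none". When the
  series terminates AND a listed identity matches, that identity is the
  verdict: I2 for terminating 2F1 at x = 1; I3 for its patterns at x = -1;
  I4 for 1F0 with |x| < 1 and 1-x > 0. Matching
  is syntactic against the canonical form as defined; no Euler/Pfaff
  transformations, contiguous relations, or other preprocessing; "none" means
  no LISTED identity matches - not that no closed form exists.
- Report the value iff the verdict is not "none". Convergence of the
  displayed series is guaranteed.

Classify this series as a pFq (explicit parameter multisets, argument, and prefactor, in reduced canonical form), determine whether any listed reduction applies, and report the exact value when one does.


First insight: t_0 being \frac{10}{7}, the running product (C = 10/7) telescopes to a rising factorial.
Adjacent-term ratio: r(k) = \frac{1}{3} * (k-\frac{5}{2}) (k-\frac{1}{2}) (k+\frac{1}{6}) / [(k+\frac{4}{5}) (k+3) (k+1)] - rational; roots negated = parameters, x = \frac{1}{3}, C = \frac{10}{7}.

With C = \frac{10}{7}: the canonical form is 3F2(-\frac{5}{2}, -\frac{1}{2}, \frac{1}{6}; \frac{4}{5}, 3; \frac{1}{3}). Verdict: none. Every listed pattern misses the 3F2 form at \frac{1}{3}, upper {-\frac{5}{2}, -\frac{1}{2}, \frac{1}{6}}.


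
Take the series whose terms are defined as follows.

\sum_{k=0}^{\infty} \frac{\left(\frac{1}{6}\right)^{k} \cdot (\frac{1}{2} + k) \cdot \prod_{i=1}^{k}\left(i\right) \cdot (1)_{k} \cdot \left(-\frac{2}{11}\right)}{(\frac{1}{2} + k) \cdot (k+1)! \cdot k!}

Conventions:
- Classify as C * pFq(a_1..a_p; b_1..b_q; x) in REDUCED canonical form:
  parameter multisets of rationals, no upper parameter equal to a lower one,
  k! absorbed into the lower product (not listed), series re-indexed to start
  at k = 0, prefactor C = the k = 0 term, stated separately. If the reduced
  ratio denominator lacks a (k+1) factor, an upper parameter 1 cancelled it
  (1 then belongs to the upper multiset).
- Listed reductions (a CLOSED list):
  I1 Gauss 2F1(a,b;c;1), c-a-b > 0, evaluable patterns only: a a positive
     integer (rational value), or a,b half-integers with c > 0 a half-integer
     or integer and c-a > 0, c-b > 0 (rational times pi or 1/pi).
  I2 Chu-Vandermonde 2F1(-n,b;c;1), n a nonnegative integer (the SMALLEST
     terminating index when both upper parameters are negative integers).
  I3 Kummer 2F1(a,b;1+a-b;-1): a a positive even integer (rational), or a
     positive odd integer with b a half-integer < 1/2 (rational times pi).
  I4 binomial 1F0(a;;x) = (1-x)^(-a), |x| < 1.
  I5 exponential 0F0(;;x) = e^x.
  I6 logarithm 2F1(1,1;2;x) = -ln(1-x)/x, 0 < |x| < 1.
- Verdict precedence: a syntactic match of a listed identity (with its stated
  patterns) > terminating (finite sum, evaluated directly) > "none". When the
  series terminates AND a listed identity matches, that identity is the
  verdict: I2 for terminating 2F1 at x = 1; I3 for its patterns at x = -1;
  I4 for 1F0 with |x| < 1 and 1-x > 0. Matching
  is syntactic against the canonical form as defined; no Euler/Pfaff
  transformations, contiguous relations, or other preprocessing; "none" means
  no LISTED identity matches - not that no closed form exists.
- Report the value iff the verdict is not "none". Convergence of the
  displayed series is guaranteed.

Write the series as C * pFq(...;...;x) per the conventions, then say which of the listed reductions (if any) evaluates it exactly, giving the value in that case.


Reduced: x = \frac{1}{6}, 2F1, upper = {1, 1}, lower = {2}, C = -\frac{2}{11}. Verdict: the I6 logarithm reduction matches (the logarithm: parameters (1,1;2), x = \frac{1}{6}). Sum: \frac{12}{11} \cdot \ln\left(\frac{5}{6}\right).

First insight: x = \frac{1}{6} and the running product (C = -2/11, x = 1/6) telescopes to a rising factorial.
Step ratio: r(k) = \frac{1}{6} * (k+1) (k+1) / [(k+2) (k+1)] - rational in k. x = \frac{1}{6}; t_0 = -\frac{2}{11}; negate the roots.


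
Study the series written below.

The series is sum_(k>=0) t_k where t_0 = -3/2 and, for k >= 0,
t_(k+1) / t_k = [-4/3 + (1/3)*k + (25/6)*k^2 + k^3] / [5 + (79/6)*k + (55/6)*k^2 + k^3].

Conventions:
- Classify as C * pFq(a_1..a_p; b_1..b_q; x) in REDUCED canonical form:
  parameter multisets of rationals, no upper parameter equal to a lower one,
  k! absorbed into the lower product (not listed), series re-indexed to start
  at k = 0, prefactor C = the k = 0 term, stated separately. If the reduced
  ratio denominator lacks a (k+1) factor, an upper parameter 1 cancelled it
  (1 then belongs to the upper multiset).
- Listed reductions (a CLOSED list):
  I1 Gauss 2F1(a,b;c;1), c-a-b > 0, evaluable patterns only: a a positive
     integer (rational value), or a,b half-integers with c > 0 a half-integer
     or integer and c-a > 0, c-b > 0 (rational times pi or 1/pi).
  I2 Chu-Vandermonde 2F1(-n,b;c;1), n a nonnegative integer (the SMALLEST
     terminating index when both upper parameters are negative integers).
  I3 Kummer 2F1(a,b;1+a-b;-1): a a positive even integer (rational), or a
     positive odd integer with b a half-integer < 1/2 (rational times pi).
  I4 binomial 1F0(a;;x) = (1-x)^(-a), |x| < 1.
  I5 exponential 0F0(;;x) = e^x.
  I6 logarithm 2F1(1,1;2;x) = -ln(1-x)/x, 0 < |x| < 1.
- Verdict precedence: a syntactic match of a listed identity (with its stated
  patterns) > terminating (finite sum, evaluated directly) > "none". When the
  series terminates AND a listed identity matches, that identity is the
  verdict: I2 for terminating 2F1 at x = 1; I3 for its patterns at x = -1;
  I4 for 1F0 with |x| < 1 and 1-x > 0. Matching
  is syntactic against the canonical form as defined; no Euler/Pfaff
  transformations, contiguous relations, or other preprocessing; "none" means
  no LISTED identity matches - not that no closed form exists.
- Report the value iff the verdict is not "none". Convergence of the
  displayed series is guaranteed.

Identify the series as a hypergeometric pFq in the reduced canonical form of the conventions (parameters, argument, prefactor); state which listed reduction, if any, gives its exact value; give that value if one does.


Prefactor -3/2, argument 1: 2F1 with upper {-1/2, 4} over lower {15/2}. Verdict (x = 1): Gauss (I1, integer-parameter pattern) applies (x = 1: the Gamma ratio telescopes since c-a-b = 4 > 0 and a = 4 in Z>0). Hence: -1287/1280.

The tell: t_0 = -3/2 here, and factor the ratio over Q (C = -3/2, x = 1): negated roots = parameters.
Adjacent-term ratio: r(k) = 1 * (k-1/2) (k+4) / [(k+15/2) (k+1)] - rational in k, leading ratio 1; with t_0 = -3/2, classification follows.


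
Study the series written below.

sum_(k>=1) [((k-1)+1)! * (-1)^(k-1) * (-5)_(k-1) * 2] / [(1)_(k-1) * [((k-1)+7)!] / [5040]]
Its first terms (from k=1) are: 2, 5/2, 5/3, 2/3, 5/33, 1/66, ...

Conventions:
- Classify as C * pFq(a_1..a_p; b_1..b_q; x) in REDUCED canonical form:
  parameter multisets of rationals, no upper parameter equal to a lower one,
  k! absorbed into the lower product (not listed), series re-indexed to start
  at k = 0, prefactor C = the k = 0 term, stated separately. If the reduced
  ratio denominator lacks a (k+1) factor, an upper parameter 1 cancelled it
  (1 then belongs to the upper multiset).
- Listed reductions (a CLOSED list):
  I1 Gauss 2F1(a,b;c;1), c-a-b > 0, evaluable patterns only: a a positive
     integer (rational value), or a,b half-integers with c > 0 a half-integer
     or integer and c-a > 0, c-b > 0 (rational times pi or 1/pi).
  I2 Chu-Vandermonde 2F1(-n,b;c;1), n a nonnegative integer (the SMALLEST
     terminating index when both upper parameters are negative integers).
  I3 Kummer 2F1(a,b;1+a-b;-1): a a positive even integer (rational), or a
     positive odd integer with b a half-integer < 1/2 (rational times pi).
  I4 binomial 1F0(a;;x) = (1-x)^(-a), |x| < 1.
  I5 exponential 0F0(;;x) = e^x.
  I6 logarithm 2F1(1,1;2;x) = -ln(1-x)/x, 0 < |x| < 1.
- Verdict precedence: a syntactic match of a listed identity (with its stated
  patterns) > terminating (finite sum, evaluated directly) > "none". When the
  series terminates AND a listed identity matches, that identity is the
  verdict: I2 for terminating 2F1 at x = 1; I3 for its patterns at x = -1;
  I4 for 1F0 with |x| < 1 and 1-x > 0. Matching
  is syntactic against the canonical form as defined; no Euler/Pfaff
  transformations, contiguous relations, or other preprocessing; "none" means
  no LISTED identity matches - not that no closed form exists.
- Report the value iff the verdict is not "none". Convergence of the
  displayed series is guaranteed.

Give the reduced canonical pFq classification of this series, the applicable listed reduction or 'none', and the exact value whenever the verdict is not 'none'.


Key observation: from the first term 2: the denominator's factorial ratio (C = 2) is a lower Pochhammer.
Term ratio: r(k) = (-1) * (k-5) (k+2) / [(k+8) (k+1)] - rational; roots negated = parameters, x = (-1), C = 2.

x = -1 here; the reduced form reads 2F1, upper {-5, 2}, lower {8}, C = 2. Verdict (x = -1): Kummer (I3) applies (x = -1; c = 8 equals 1+a-b for upper {-5, 2}: listed pattern). Sum: 7.


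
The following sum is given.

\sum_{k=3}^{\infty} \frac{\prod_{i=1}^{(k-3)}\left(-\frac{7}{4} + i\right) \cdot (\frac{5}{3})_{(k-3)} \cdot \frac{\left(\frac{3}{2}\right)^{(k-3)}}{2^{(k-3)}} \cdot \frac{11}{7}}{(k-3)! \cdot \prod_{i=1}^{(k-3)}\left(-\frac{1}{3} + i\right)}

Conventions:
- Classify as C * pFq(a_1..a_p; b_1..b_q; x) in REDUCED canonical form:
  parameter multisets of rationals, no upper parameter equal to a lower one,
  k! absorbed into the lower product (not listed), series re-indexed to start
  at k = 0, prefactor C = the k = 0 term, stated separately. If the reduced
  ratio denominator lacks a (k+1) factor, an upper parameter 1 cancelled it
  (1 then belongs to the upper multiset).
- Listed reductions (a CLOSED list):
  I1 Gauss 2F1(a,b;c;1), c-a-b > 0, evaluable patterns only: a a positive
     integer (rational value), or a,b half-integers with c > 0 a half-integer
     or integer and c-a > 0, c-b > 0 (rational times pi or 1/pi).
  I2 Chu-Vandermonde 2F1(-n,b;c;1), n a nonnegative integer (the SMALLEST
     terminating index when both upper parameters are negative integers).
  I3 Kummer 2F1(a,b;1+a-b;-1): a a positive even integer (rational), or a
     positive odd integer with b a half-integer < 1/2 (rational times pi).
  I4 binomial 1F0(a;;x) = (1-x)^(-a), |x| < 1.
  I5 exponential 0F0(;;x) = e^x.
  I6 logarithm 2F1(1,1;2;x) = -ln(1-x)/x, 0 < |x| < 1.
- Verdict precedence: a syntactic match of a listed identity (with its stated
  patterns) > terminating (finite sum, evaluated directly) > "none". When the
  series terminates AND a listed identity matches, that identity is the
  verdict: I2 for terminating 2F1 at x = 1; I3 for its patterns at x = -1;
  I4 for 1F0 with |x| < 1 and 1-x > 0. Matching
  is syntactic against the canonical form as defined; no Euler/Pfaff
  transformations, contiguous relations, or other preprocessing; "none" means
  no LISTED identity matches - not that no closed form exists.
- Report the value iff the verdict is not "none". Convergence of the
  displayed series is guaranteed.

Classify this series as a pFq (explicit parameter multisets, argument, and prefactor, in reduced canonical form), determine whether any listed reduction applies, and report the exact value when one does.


This is \frac{11}{7} * 2F1(-\frac{3}{4}, \frac{5}{3}; \frac{2}{3}; \frac{3}{4}) in reduced canonical form. Verdict: none. A 2F1 with upper {-\frac{3}{4}, \frac{5}{3}} fits none of I1-I6 at x = \frac{3}{4}; the sum runs forever.

The tell: t_0 being \frac{11}{7}, the two k-th powers (C = 11/7) combine into one argument.
Term ratio: r(k) = \frac{3}{4} * (k-\frac{3}{4}) (k+\frac{5}{3}) / [(k+\frac{2}{3}) (k+1)] - rational in k. x = \frac{3}{4}; t_0 = \frac{11}{7}; negate the roots.


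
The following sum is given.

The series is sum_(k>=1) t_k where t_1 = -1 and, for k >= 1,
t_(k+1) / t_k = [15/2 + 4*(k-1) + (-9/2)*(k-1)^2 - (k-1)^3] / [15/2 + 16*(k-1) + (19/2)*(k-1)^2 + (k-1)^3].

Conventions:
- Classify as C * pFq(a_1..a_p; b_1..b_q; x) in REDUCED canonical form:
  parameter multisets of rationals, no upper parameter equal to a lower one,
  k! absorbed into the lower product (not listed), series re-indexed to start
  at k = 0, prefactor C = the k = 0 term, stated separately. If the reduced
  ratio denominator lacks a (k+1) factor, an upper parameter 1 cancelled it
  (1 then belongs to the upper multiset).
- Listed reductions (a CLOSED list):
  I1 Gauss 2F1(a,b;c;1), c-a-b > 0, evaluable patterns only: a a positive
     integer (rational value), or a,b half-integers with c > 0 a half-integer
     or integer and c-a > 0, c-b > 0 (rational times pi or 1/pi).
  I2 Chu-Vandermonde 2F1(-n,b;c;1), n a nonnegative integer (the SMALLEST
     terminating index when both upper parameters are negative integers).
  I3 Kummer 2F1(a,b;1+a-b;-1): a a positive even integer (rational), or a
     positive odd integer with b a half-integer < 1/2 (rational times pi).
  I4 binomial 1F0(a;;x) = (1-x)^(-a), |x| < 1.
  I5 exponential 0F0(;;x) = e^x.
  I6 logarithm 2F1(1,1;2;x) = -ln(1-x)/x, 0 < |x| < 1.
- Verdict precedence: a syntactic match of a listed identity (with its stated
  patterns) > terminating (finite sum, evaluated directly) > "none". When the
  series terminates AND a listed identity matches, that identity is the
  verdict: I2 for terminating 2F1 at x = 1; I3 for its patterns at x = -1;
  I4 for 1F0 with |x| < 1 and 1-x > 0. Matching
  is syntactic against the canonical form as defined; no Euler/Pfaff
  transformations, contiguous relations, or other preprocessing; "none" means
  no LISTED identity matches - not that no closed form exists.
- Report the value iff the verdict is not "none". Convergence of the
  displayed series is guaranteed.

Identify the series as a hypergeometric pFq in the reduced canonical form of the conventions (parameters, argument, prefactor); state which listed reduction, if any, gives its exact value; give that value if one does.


The series (x = -1) is 2F1: upper {-3/2, 5}, lower {15/2}, prefactor -1. Verdict: the Kummer evaluation I3 fires (x = -1; c = 15/2 equals 1+a-b for upper {-3/2, 5}: listed pattern). Its exact value is (-45045/65536) * pi.

First insight: t_0 being -1, factor the ratio over Q (prefactor -1): negated roots = parameters.
Term ratio: r(k) = (-1) * (k-3/2) (k+5) / [(k+15/2) (k+1)] - rational in k. x = (-1); t_0 = -1; negate the roots.
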